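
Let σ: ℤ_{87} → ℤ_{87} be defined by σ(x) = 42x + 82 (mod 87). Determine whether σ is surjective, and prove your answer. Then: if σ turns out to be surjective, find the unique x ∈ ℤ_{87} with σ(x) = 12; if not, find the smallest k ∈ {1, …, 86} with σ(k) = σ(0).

29

Since gcd(42, 87) = 3, we have 42x ≡ 0 (mod 3) for all x, so σ(x) ≡ 1 (mod 3).
But 0 ≢ 1 (mod 3), so 0 ∈ ℤ_{87} has no preimage. Hence σ is not surjective.
Since σ is not surjective, we find the least positive k with σ(k) = σ(0): this means 42k ≡ 0 (mod 87), i.e. 87 ∣ 42k. Since gcd(42, 87) = 3, dividing through by 3 this holds exactly when 29 ∣ 14k, and as gcd(14, 29) = 1, exactly when 29 ∣ k.
The smallest positive such k is 29.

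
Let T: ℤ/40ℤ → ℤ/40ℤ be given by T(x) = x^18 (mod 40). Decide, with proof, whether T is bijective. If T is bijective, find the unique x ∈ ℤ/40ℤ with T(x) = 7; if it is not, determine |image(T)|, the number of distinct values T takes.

6

T(4): Repeated squaring mod 40: 4^1 ≡ 4, 4^2 ≡ 4² = 16, 4^4 ≡ 16² = 256 ≡ 16, 4^8 ≡ 16² = 256 ≡ 16, 4^16 ≡ 16² = 256 ≡ 16. Since 18 = 16 + 2, 4^18 ≡ 16·16: 16·16 = 256 ≡ 16. So 4^18 ≡ 16 (mod 40).
T(6): Repeated squaring mod 40: 6^1 ≡ 6, 6^2 ≡ 6² = 36, 6^4 ≡ 36² = 1296 ≡ 16, 6^8 ≡ 16² = 256 ≡ 16, 6^16 ≡ 16² = 256 ≡ 16. Since 18 = 16 + 2, 6^18 ≡ 16·36: 16·36 = 576 ≡ 16. So 6^18 ≡ 16 (mod 40).
So T(4) = T(6) = 16 while 4 ≠ 6, hence T is not injective, hence not bijective.
Since T is not bijective, we determine |image(T)|. Computing x^18 mod 40 for each x (by repeated squaring, reducing mod 40 at every step), the values T(0), T(1), …, T(39) are: 0, 1, 24, 9, 16, 25, 16, 9, 24, 1, 0, 1, 24, 9, 16, 25, 16, 9, 24, 1, 0, 1, 24, 9, 16, 25, 16, 9, 24, 1, 0, 1, 24, 9, 16, 25, 16, 9, 24, 1.
The distinct values are {0, 1, 9, 16, 24, 25}; there are 6 of them.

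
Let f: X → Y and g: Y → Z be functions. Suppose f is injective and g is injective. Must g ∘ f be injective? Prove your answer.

Suppose (g ∘ f)(a) = (g ∘ f)(b), i.e. g(f(a)) = g(f(b)).
Since g is injective, f(a) = f(b). Since f is injective, a = b. Therefore g ∘ f is injective.

injective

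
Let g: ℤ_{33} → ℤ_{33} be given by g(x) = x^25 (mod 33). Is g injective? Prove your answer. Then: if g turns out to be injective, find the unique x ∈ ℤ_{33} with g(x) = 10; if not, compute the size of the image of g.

9

g(1) = 1^25 = 1.
g(4): Repeated squaring mod 33: 4^1 ≡ 4, 4^2 ≡ 4² = 16, 4^4 ≡ 16² = 256 ≡ 25, 4^8 ≡ 25² = 625 ≡ 31, 4^16 ≡ 31² = 961 ≡ 4. Since 25 = 16 + 8 + 1, 4^25 ≡ 4·31·4: 4·31 = 124 ≡ 25, then 25·4 = 100 ≡ 1. So 4^25 ≡ 1 (mod 33).
So g(1) = g(4) = 1 while 1 ≠ 4, therefore g is not injective.
Since g is not injective, we determine |image(g)|. Computing x^25 mod 33 for each x (by repeated squaring, reducing mod 33 at every step), the values g(0), g(1), …, g(32) are: 0, 1, 32, 12, 1, 23, 21, 10, 32, 12, 10, 11, 12, 10, 23, 12, 1, 32, 21, 10, 23, 21, 22, 23, 21, 1, 23, 12, 10, 32, 21, 1, 32.
The distinct values are {0, 1, 10, 11, 12, 21, 22, 23, 32}; there are 9 of them.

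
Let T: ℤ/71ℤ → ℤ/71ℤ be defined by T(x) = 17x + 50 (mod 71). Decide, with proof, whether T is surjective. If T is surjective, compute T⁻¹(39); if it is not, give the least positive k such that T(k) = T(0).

62

By definition, T is surjective if every y in the codomain equals T(x) for some x in the domain.
Since gcd(17, 71) = 1, 17 is invertible modulo 71. Euclid's algorithm: 71 = 4·17 + 3, 17 = 5·3 + 2, 3 = 1·2 + 1; back-substituting gives 1 = 46·17 − 11·71, so 17⁻¹ ≡ 46 (mod 71).
For any y ∈ ℤ/71ℤ, x = 46(y − 50) mod 71 satisfies T(x) = 17·46(y − 50) + 50 ≡ y (since 17·46 ≡ 1 mod 71). So every y has a preimage.
Therefore T is surjective.
Since T is surjective, we compute T⁻¹(39): solve 17x + 50 ≡ 39 (mod 71), i.e. 17x ≡ 60 (mod 71).
Multiplying by 17⁻¹ = 46 gives x ≡ 46·60 = 2760 = 38·71 + 62 ≡ 62 (mod 71).
Check: T(62) = 17·62 + 50 = 1104 = 15·71 + 39 ≡ 39 (mod 71).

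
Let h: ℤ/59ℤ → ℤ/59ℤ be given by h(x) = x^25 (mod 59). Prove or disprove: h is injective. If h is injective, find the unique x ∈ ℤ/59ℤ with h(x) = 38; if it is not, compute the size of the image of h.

34

Since 59 is prime, the nonzero elements of ℤ/59ℤ form a cyclic group of order 58.
As gcd(25, 58) = 1, raising to the 25th power is a bijection on this group: if x_1^25 ≡ x_2^25 then (x_1x_2^{−1})^25 = 1, and the only element of order dividing gcd(25, 58) = 1 is 1, so x_1 = x_2.
With h(0) = 0 this makes h injective on all of ℤ/59ℤ, hence bijective (finite equal-size domain and codomain). In particular h is injective.
Since h is injective, we find the preimage of 38. The inverse of x ↦ x^25 on (ℤ/59ℤ)^× is x ↦ x^7, because 25·7 = 175 = 3·58 + 1 ≡ 1 (mod 58) and x^{58} = 1 for x ≠ 0 (Fermat). So h⁻¹(38) = 38^7 mod 59.
Repeated squaring mod 59: 38^1 ≡ 38, 38^2 ≡ 38² = 1444 ≡ 28, 38^4 ≡ 28² = 784 ≡ 17. Since 7 = 4 + 2 + 1, 38^7 ≡ 17·28·38: 17·28 = 476 ≡ 4, then 4·38 = 152 ≡ 34. So 38^7 ≡ 34 (mod 59).
Hence h⁻¹(38) = 34.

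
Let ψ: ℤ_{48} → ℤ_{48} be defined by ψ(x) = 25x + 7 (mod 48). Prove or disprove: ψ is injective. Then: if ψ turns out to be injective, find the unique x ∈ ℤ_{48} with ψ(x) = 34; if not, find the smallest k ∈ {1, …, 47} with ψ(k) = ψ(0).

Recall that ψ is injective if ψ(s) = ψ(t) implies s = t.
If ψ(s) = ψ(t), then 25s ≡ 25t (mod 48). Because gcd(25, 48) = 1, we may cancel 25 to get s ≡ t (mod 48).
Hence ψ is injective.
We now compute 25⁻¹ mod 48 explicitly. Euclid's algorithm: 48 = 1·25 + 23, 25 = 1·23 + 2, 23 = 11·2 + 1; back-substituting gives 1 = 25·25 − 13·48, so 25⁻¹ ≡ 25 (mod 48).
Since ψ is injective, we find ψ⁻¹(34): we need 25x ≡ 34 − 7 ≡ 27 (mod 48). Using 25⁻¹ = 25: x ≡ 25·27 = 675 = 14·48 + 3, so x = 3.
Check: ψ(3) = 25·3 + 7 = 82 = 1·48 + 34 ≡ 34 (mod 48).

3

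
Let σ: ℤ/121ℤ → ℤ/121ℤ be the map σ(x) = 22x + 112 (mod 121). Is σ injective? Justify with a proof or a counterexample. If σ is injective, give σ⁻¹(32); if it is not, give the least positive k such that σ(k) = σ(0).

11

We have gcd(22, 121) = 11 > 1. Taking a = 0 and b = 11: σ(0) = 112 and σ(11) = 22·11 + 112 = 354 ≡ 112 (mod 121).
So σ(0) = σ(11) while 0 ≠ 11, so σ is not injective.
Since σ is not injective, we find the least positive k with σ(k) = σ(0): this means 22k ≡ 0 (mod 121), i.e. 121 ∣ 22k. Since gcd(22, 121) = 11, dividing through by 11 this holds exactly when 11 ∣ 2k, and as gcd(2, 11) = 1, exactly when 11 ∣ k.
The smallest positive such k is 11.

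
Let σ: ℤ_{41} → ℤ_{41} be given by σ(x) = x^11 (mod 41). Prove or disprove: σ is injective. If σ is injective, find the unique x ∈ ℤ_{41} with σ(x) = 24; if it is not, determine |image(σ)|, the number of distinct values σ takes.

30

Since 41 is prime, the nonzero elements of ℤ_{41} form a cyclic group of order 40.
As gcd(11, 40) = 1, raising to the 11th power is a bijection on this group: if u^11 ≡ v^11 then (uv^{−1})^11 = 1, and the only element of order dividing gcd(11, 40) = 1 is 1, so u = v.
With σ(0) = 0 this makes σ injective on all of ℤ_{41}, hence bijective (finite equal-size domain and codomain). In particular σ is injective.
Since σ is injective, we find the preimage of 24. The inverse of x ↦ x^11 on (ℤ_{41})^× is x ↦ x^11, because 11·11 = 121 = 3·40 + 1 ≡ 1 (mod 40) and x^{40} = 1 for x ≠ 0 (Fermat). So σ⁻¹(24) = 24^11 mod 41.
Repeated squaring mod 41: 24^1 ≡ 24, 24^2 ≡ 24² = 576 ≡ 2, 24^4 ≡ 2² = 4, 24^8 ≡ 4² = 16. Since 11 = 8 + 2 + 1, 24^11 ≡ 16·2·24: 16·2 = 32, then 32·24 = 768 ≡ 30. So 24^11 ≡ 30 (mod 41).
Hence σ⁻¹(24) = 30.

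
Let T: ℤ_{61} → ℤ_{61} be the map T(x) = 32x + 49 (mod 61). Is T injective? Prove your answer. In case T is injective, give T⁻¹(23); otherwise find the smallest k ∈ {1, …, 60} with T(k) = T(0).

Recall: T is injective if T(s) = T(t) implies s = t.
If T(s) = T(t), then 32s ≡ 32t (mod 61). Because gcd(32, 61) = 1, we may cancel 32 to get s ≡ t (mod 61).
Thus T is injective.
We now compute 32⁻¹ mod 61 explicitly. Euclid's algorithm: 61 = 1·32 + 29, 32 = 1·29 + 3, 29 = 9·3 + 2, 3 = 1·2 + 1; back-substituting gives 1 = 21·32 − 11·61, so 32⁻¹ ≡ 21 (mod 61).
Since T is injective, we compute T⁻¹(23): solve 32x + 49 ≡ 23 (mod 61), i.e. 32x ≡ 35 (mod 61).
Multiplying by 32⁻¹ = 21 gives x ≡ 21·35 = 735 = 12·61 + 3 ≡ 3 (mod 61).
Check: T(3) = 32·3 + 49 = 145 = 2·61 + 23 ≡ 23 (mod 61).

3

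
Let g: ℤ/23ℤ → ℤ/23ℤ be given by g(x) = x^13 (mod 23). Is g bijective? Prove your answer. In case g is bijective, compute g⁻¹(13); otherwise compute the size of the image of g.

6

Since 23 is prime, the nonzero elements of ℤ/23ℤ form a cyclic group of order 22.
As gcd(13, 22) = 1, raising to the 13th power is a bijection on this group: if s^13 ≡ t^13 then (st^{−1})^13 = 1, and the only element of order dividing gcd(13, 22) = 1 is 1, so s = t.
With g(0) = 0 this makes g injective on all of ℤ/23ℤ, hence bijective (finite equal-size domain and codomain). In particular g is bijective.
Since g is bijective, we find the preimage of 13. The inverse of x ↦ x^13 on (ℤ/23ℤ)^× is x ↦ x^17, because 13·17 = 221 = 10·22 + 1 ≡ 1 (mod 22) and x^{22} = 1 for x ≠ 0 (Fermat). So g⁻¹(13) = 13^17 mod 23.
Repeated squaring mod 23: 13^1 ≡ 13, 13^2 ≡ 13² = 169 ≡ 8, 13^4 ≡ 8² = 64 ≡ 18, 13^8 ≡ 18² = 324 ≡ 2, 13^16 ≡ 2² = 4. Since 17 = 16 + 1, 13^17 ≡ 4·13: 4·13 = 52 ≡ 6. So 13^17 ≡ 6 (mod 23).
Hence g⁻¹(13) = 6.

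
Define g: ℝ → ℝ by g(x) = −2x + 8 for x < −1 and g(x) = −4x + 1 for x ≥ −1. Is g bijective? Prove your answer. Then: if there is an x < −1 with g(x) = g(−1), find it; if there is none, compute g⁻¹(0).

1/4

Both pieces are strictly decreasing (slopes −2 and −4), so each is injective on its own interval.
The left piece maps (−∞, −1) onto (10, ∞); the right piece maps [−1, ∞) onto (−∞, 5].
The images leave a gap (10 has no preimage), so g is not surjective, hence not bijective.
Because the two images are disjoint, no x < −1 has g(x) = g(−1), so we compute g⁻¹(0): 0 lies in (−∞, 5], so solve −4x + 1 = 0: x = (0 − 1)/(−4) = 1/4.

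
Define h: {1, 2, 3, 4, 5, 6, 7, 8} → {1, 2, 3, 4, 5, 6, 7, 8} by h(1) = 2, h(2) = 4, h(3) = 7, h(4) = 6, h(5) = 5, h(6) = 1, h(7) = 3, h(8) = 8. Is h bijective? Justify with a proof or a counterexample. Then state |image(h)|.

The values 2, 4, 7, 6, 5, 1, 3, 8 are a permutation of {1, 2, 3, 4, 5, 6, 7, 8}: each element appears exactly once.
So h is injective and surjective, hence bijective.
The image of h is {1, 2, 3, 4, 5, 6, 7, 8}, which has 8 elements.

8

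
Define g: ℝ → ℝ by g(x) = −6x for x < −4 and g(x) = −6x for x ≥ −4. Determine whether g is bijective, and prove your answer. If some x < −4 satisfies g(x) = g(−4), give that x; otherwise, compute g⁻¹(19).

Both pieces are strictly decreasing (slopes −6 and −6), so each is injective on its own interval.
The left piece maps (−∞, −4) onto (24, ∞); the right piece maps [−4, ∞) onto (−∞, 24].
Since 24 = 24, the images partition ℝ: g is injective and surjective, hence bijective.
Because the two images are disjoint, no x < −4 has g(x) = g(−4), so we compute g⁻¹(19): 19 lies in (−∞, 24], so solve −6x = 19: x = (19 − 0)/(−6) = −19/6.

-19/6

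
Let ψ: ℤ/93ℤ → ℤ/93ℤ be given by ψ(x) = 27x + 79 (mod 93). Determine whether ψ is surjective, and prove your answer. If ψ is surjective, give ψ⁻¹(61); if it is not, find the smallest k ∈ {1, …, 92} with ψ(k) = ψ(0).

31

Since gcd(27, 93) = 3, we have 27x ≡ 0 (mod 3) for all x, so ψ(x) ≡ 1 (mod 3).
But 0 ≢ 1 (mod 3), so 0 ∈ ℤ/93ℤ has no preimage. Thus ψ is not surjective.
Since ψ is not surjective, we find the least positive k with ψ(k) = ψ(0): this means 27k ≡ 0 (mod 93), i.e. 93 ∣ 27k. Since gcd(27, 93) = 3, dividing through by 3 this holds exactly when 31 ∣ 9k, and as gcd(9, 31) = 1, exactly when 31 ∣ k.
The smallest positive such k is 31.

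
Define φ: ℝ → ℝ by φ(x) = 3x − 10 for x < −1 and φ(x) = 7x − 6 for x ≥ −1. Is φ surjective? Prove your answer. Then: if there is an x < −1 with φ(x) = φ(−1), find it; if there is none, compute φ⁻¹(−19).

Both pieces are strictly increasing (slopes 3 and 7), so each is injective on its own interval.
The left piece maps (−∞, −1) onto (−∞, −13); the right piece maps [−1, ∞) onto [−13, ∞).
These images together cover ℝ, so φ is surjective.
Because the two images are disjoint, no x < −1 has φ(x) = φ(−1), so we compute φ⁻¹(−19): −19 lies in (−∞, −13), so solve 3x − 10 = −19: x = (−19 + 10)/3 = −3.

-3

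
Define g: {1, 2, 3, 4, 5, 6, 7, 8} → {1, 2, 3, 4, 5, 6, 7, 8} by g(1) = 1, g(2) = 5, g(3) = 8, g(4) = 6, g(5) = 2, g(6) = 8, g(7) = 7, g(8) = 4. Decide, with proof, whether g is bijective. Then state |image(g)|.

g(3) = 8 = g(6) with 3 ≠ 6, so g is not injective, hence not bijective.
The image of g is {1, 2, 4, 5, 6, 7, 8}, which has 7 elements.

7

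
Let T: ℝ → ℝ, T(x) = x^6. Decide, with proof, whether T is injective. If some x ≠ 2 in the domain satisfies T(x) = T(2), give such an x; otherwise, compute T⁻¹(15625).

T(2) = 64 = (−2)^6 = T(−2) (since 6 is even), with 2 ≠ −2. So T is not injective.
For the follow-up, such an x exists: taking x = −2 ∈ ℝ gives T(−2) = 64 = T(2) with −2 ≠ 2.

-2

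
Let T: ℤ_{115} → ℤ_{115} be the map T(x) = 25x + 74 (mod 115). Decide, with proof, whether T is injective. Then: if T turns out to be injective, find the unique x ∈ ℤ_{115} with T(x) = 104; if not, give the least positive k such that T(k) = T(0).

By definition, T is injective when T(u) = T(v) forces u = v.
We have gcd(25, 115) = 5 > 1. Taking u = 0 and v = 23: T(0) = 74 and T(23) = 25·23 + 74 = 649 ≡ 74 (mod 115).
So T(0) = T(23) while 0 ≠ 23, so T is not injective.
Since T is not injective, we find the least positive k with T(k) = T(0): this means 25k ≡ 0 (mod 115), i.e. 115 ∣ 25k. Since gcd(25, 115) = 5, dividing through by 5 this holds exactly when 23 ∣ 5k, and as gcd(5, 23) = 1, exactly when 23 ∣ k.
The smallest positive such k is 23.

23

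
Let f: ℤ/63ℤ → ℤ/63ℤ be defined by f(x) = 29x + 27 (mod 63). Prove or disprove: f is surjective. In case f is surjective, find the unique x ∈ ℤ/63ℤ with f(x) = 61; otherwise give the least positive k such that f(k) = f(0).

Since gcd(29, 63) = 1, 29 is invertible modulo 63. Euclid's algorithm: 63 = 2·29 + 5, 29 = 5·5 + 4, 5 = 1·4 + 1; back-substituting gives 1 = 50·29 − 23·63, so 29⁻¹ ≡ 50 (mod 63).
For any y ∈ ℤ/63ℤ, x = 50(y − 27) mod 63 satisfies f(x) = 29·50(y − 27) + 27 ≡ y (since 29·50 ≡ 1 mod 63). So every y has a preimage.
Thus f is surjective.
Since f is surjective, we compute f⁻¹(61): solve 29x + 27 ≡ 61 (mod 63), i.e. 29x ≡ 34 (mod 63).
Multiplying by 29⁻¹ = 50 gives x ≡ 50·34 = 1700 = 26·63 + 62 ≡ 62 (mod 63).
Check: f(62) = 29·62 + 27 = 1825 = 28·63 + 61 ≡ 61 (mod 63).

62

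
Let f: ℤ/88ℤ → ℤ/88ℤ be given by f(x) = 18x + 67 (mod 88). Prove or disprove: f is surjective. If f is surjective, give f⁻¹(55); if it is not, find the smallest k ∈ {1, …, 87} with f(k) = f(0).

Since gcd(18, 88) = 2, we have 18x ≡ 0 (mod 2) for all x, so f(x) ≡ 1 (mod 2).
But 0 ≢ 1 (mod 2), so 0 ∈ ℤ/88ℤ has no preimage. So f is not surjective.
Since f is not surjective, we find the least positive k with f(k) = f(0): this means 18k ≡ 0 (mod 88), i.e. 88 ∣ 18k. Since gcd(18, 88) = 2, dividing through by 2 this holds exactly when 44 ∣ 9k, and as gcd(9, 44) = 1, exactly when 44 ∣ k.
The smallest positive such k is 44.

44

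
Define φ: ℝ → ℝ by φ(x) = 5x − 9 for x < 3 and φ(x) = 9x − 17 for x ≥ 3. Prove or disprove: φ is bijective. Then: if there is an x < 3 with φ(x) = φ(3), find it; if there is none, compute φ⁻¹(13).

Both pieces are strictly increasing (slopes 5 and 9), so each is injective on its own interval.
The left piece maps (−∞, 3) onto (−∞, 6); the right piece maps [3, ∞) onto [10, ∞).
The images leave a gap (6 has no preimage), so φ is not surjective, hence not bijective.
Because the two images are disjoint, no x < 3 has φ(x) = φ(3), so we compute φ⁻¹(13): 13 lies in [10, ∞), so solve 9x − 17 = 13: x = (13 + 17)/9 = 10/3.

10/3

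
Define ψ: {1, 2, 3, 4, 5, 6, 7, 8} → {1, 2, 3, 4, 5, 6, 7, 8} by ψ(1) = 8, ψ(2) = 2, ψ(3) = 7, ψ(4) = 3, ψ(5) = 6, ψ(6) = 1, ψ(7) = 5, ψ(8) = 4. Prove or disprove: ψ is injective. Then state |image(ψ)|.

The values ψ(1), …, ψ(8) are 8, 2, 7, 3, 6, 1, 5, 4 — all distinct.
So ψ(u) = ψ(v) only when u = v, and ψ is injective.
The image of ψ is {1, 2, 3, 4, 5, 6, 7, 8}, which has 8 elements.

8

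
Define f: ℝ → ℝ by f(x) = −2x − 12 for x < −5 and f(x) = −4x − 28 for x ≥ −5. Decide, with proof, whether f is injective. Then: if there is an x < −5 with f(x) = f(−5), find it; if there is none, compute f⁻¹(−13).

-15/4

Both pieces are strictly decreasing (slopes −2 and −4), so each is injective on its own interval.
The left piece maps (−∞, −5) onto (−2, ∞); the right piece maps [−5, ∞) onto (−∞, −8].
These images are disjoint, so no value is attained by both pieces. Hence f is injective.
Because the two images are disjoint, no x < −5 has f(x) = f(−5), so we compute f⁻¹(−13): −13 lies in (−∞, −8], so solve −4x − 28 = −13: x = (−13 + 28)/(−4) = −15/4.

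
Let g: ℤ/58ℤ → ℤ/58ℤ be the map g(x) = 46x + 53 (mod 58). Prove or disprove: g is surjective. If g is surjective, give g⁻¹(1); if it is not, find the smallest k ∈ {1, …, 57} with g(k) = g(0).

29

By definition, surjectivity means every element of the codomain has a preimage under g.
Since gcd(46, 58) = 2, we have 46x ≡ 0 (mod 2) for all x, so g(x) ≡ 1 (mod 2).
But 0 ≢ 1 (mod 2), so 0 ∈ ℤ/58ℤ has no preimage. Hence g is not surjective.
Since g is not surjective, we find the least positive k with g(k) = g(0): this means 46k ≡ 0 (mod 58), i.e. 58 ∣ 46k. Since gcd(46, 58) = 2, dividing through by 2 this holds exactly when 29 ∣ 23k, and as gcd(23, 29) = 1, exactly when 29 ∣ k.
The smallest positive such k is 29.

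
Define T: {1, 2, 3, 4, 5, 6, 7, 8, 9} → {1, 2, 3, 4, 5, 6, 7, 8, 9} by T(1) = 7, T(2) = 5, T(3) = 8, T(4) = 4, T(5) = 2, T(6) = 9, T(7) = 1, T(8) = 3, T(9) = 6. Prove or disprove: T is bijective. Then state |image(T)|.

9

The values 7, 5, 8, 4, 2, 9, 1, 3, 6 are a permutation of {1, 2, 3, 4, 5, 6, 7, 8, 9}: each element appears exactly once.
So T is injective and surjective, hence bijective.
The image of T is {1, 2, 3, 4, 5, 6, 7, 8, 9}, which has 9 elements.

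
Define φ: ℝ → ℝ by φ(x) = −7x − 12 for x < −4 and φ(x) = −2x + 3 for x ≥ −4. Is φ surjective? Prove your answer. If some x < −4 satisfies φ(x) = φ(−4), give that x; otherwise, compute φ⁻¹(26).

Both pieces are strictly decreasing (slopes −7 and −2), so each is injective on its own interval.
The left piece maps (−∞, −4) onto (16, ∞); the right piece maps [−4, ∞) onto (−∞, 11].
The union (16, ∞) ∪ (−∞, 11] omits the interval between 16 and 11; in particular 16 has no preimage. So φ is not surjective.
Because the two images are disjoint, no x < −4 has φ(x) = φ(−4), so we compute φ⁻¹(26): 26 lies in (16, ∞), so solve −7x − 12 = 26: x = (26 + 12)/(−7) = −38/7.

-38/7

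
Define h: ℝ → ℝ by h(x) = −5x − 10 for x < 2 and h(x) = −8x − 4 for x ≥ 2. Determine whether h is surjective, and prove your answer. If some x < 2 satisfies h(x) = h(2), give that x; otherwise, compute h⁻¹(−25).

Both pieces are strictly decreasing (slopes −5 and −8), so each is injective on its own interval.
The left piece maps (−∞, 2) onto (−20, ∞); the right piece maps [2, ∞) onto (−∞, −20].
These images together cover ℝ, so h is surjective.
Because the two images are disjoint, no x < 2 has h(x) = h(2), so we compute h⁻¹(−25): −25 lies in (−∞, −20], so solve −8x − 4 = −25: x = (−25 + 4)/(−8) = 21/8.

21/8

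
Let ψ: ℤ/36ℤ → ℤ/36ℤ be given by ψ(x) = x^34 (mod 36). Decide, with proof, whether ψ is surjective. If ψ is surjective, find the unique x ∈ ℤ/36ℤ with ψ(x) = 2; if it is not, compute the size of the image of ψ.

ψ(0) = 0^34 = 0.
ψ(6): Repeated squaring mod 36: 6^1 ≡ 6, 6^2 ≡ 6² = 36 ≡ 0, 6^4 ≡ 0² = 0, 6^8 ≡ 0² = 0, 6^16 ≡ 0² = 0, 6^32 ≡ 0² = 0. Since 34 = 32 + 2, 6^34 ≡ 0·0: 0·0 = 0. So 6^34 ≡ 0 (mod 36).
So ψ(0) = ψ(6) = 0 while 0 ≠ 6, therefore ψ is not injective.
A non-injective map from the 36-element set ℤ/36ℤ to itself takes at most 35 distinct values, so it cannot be surjective. Therefore ψ is not surjective.
Since ψ is not surjective, we determine |image(ψ)|. Computing x^34 mod 36 for each x (by repeated squaring, reducing mod 36 at every step), the values ψ(0), ψ(1), …, ψ(35) are: 0, 1, 16, 9, 4, 13, 0, 25, 28, 9, 28, 25, 0, 13, 4, 9, 16, 1, 0, 1, 16, 9, 4, 13, 0, 25, 28, 9, 28, 25, 0, 13, 4, 9, 16, 1.
The distinct values are {0, 1, 4, 9, 13, 16, 25, 28}; there are 8 of them.

8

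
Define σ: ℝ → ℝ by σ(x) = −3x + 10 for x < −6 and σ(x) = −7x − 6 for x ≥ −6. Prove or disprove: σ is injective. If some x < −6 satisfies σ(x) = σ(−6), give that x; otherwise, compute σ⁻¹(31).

Both pieces are strictly decreasing (slopes −3 and −7), so each is injective on its own interval.
The left piece maps (−∞, −6) onto (28, ∞); the right piece maps [−6, ∞) onto (−∞, 36].
These images overlap. In particular σ(−6) = 36 (right piece), and solving −3x + 10 = 36 on the left piece gives x = −26/3 < −6.
So σ(−26/3) = σ(−6) with −26/3 ≠ −6, and σ is not injective. This x = −26/3 is the requested value below −6.

-26/3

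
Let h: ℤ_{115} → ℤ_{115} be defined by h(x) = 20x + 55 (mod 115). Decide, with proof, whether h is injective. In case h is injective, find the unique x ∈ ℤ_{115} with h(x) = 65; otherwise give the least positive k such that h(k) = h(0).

Recall that injectivity means: for all a, b in the domain, h(a) = h(b) implies a = b.
We have gcd(20, 115) = 5 > 1. Taking a = 0 and b = 23: h(0) = 55 and h(23) = 20·23 + 55 = 515 ≡ 55 (mod 115).
So h(0) = h(23) while 0 ≠ 23, so h is not injective.
Since h is not injective, we find the least positive k with h(k) = h(0): this means 20k ≡ 0 (mod 115), i.e. 115 ∣ 20k. Since gcd(20, 115) = 5, dividing through by 5 this holds exactly when 23 ∣ 4k, and as gcd(4, 23) = 1, exactly when 23 ∣ k.
The smallest positive such k is 23.

23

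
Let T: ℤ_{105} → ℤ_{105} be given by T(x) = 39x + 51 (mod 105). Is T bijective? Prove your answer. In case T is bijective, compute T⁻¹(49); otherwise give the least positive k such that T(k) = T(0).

Recall: injectivity means: for all u, v in the domain, T(u) = T(v) implies u = v.
We have gcd(39, 105) = 3 > 1. Taking u = 0 and v = 35: T(0) = 51 and T(35) = 39·35 + 51 = 1416 ≡ 51 (mod 105).
So T(0) = T(35) while 0 ≠ 35, therefore T is not injective, hence not bijective.
Since T is not bijective, we find the least positive k with T(k) = T(0): this means 39k ≡ 0 (mod 105), i.e. 105 ∣ 39k. Since gcd(39, 105) = 3, dividing through by 3 this holds exactly when 35 ∣ 13k, and as gcd(13, 35) = 1, exactly when 35 ∣ k.
The smallest positive such k is 35.

35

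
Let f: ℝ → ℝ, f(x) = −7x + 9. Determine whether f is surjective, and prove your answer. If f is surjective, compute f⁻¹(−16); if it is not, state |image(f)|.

25/7

Recall that surjectivity means every element of the codomain has a preimage under f.
For any y ∈ ℝ, x = (y − 9)/(−7) satisfies f(x) = y.
Therefore f is surjective.
Since f is surjective, we compute f⁻¹(−16) = (−16 − 9)/(−7) = 25/7.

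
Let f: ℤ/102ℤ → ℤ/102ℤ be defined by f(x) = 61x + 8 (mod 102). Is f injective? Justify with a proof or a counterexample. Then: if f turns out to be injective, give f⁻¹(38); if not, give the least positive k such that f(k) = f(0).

54

Suppose f(a) = f(b) in ℤ/102ℤ. Then 61a + 8 ≡ 61b + 8 (mod 102), so 61(a − b) ≡ 0 (mod 102).
Since gcd(61, 102) = 1, 61 is invertible modulo 102, so a − b ≡ 0 (mod 102), i.e. a = b.
Therefore f is injective.
We now compute 61⁻¹ mod 102 explicitly. Euclid's algorithm: 102 = 1·61 + 41, 61 = 1·41 + 20, 41 = 2·20 + 1; back-substituting gives 1 = 97·61 − 58·102, so 61⁻¹ ≡ 97 (mod 102).
Since f is injective, we find f⁻¹(38): we need 61x ≡ 38 − 8 ≡ 30 (mod 102). Using 61⁻¹ = 97: x ≡ 97·30 = 2910 = 28·102 + 54, so x = 54.
Check: f(54) = 61·54 + 8 = 3302 = 32·102 + 38 ≡ 38 (mod 102).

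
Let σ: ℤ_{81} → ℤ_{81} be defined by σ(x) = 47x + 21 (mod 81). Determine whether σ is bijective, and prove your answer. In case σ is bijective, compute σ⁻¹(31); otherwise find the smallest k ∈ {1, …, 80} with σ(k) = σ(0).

14

Recall: injectivity means: for all s, t in the domain, σ(s) = σ(t) implies s = t.
If σ(s) = σ(t), then 47s ≡ 47t (mod 81). Because gcd(47, 81) = 1, we may cancel 47 to get s ≡ t (mod 81).
We now compute 47⁻¹ mod 81 explicitly. Euclid's algorithm: 81 = 1·47 + 34, 47 = 1·34 + 13, 34 = 2·13 + 8, 13 = 1·8 + 5, 8 = 1·5 + 3, 5 = 1·3 + 2, 3 = 1·2 + 1; back-substituting gives 1 = 50·47 − 29·81, so 47⁻¹ ≡ 50 (mod 81).
For any y ∈ ℤ_{81}, x = 50(y − 21) mod 81 satisfies σ(x) = 47·50(y − 21) + 21 ≡ y (since 47·50 ≡ 1 mod 81). So every y has a preimage.
So σ is bijective.
Since σ is bijective, we find σ⁻¹(31): we need 47x ≡ 31 − 21 ≡ 10 (mod 81). Using 47⁻¹ = 50: x ≡ 50·10 = 500 = 6·81 + 14, so x = 14.
Check: σ(14) = 47·14 + 21 = 679 = 8·81 + 31 ≡ 31 (mod 81).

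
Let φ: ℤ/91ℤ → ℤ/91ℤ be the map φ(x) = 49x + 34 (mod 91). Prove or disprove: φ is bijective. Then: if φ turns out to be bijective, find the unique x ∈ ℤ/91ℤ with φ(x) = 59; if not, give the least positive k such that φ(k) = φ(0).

We have gcd(49, 91) = 7 > 1. Taking a = 0 and b = 13: φ(0) = 34 and φ(13) = 49·13 + 34 = 671 ≡ 34 (mod 91).
So φ(0) = φ(13) while 0 ≠ 13, thus φ is not injective, hence not bijective.
Since φ is not bijective, we find the least positive k with φ(k) = φ(0): this means 49k ≡ 0 (mod 91), i.e. 91 ∣ 49k. Since gcd(49, 91) = 7, dividing through by 7 this holds exactly when 13 ∣ 7k, and as gcd(7, 13) = 1, exactly when 13 ∣ k.
The smallest positive such k is 13.

13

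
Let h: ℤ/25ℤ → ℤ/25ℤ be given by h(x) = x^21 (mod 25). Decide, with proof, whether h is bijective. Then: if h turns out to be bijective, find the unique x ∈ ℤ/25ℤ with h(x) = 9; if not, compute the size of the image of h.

21

h(0) = 0^21 = 0.
h(5): Repeated squaring mod 25: 5^1 ≡ 5, 5^2 ≡ 5² = 25 ≡ 0, 5^4 ≡ 0² = 0, 5^8 ≡ 0² = 0, 5^16 ≡ 0² = 0. Since 21 = 16 + 4 + 1, 5^21 ≡ 0·0·5: 0·0 = 0, then 0·5 = 0. So 5^21 ≡ 0 (mod 25).
So h(0) = h(5) = 0 while 0 ≠ 5, so h is not injective, hence not bijective.
Since h is not bijective, we determine |image(h)|. Computing x^21 mod 25 for each x (by repeated squaring, reducing mod 25 at every step), the values h(0), h(1), …, h(24) are: 0, 1, 2, 3, 4, 0, 6, 7, 8, 9, 0, 11, 12, 13, 14, 0, 16, 17, 18, 19, 0, 21, 22, 23, 24.
The distinct values are {0, 1, 2, 3, 4, 6, 7, 8, 9, 11, 12, 13, 14, 16, 17, 18, 19, 21, 22, 23, 24}; there are 21 of them.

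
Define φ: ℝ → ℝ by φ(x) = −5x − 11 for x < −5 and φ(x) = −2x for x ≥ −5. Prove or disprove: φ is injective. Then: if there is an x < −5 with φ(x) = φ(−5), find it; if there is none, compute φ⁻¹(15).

-26/5

Both pieces are strictly decreasing (slopes −5 and −2), so each is injective on its own interval.
The left piece maps (−∞, −5) onto (14, ∞); the right piece maps [−5, ∞) onto (−∞, 10].
These images are disjoint, so no value is attained by both pieces. Thus φ is injective.
Because the two images are disjoint, no x < −5 has φ(x) = φ(−5), so we compute φ⁻¹(15): 15 lies in (14, ∞), so solve −5x − 11 = 15: x = (15 + 11)/(−5) = −26/5.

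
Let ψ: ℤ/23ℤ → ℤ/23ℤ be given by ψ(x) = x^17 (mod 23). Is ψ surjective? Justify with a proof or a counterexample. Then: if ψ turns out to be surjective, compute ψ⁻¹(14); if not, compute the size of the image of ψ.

11

Since 23 is prime, the nonzero elements of ℤ/23ℤ form a cyclic group of order 22.
As gcd(17, 22) = 1, raising to the 17th power is a bijection on this group: if u^17 ≡ v^17 then (uv^{−1})^17 = 1, and the only element of order dividing gcd(17, 22) = 1 is 1, so u = v.
With ψ(0) = 0 this makes ψ injective on all of ℤ/23ℤ, hence bijective (finite equal-size domain and codomain). In particular ψ is surjective.
Since ψ is surjective, we find the preimage of 14. The inverse of x ↦ x^17 on (ℤ/23ℤ)^× is x ↦ x^13, because 17·13 = 221 = 10·22 + 1 ≡ 1 (mod 22) and x^{22} = 1 for x ≠ 0 (Fermat). So ψ⁻¹(14) = 14^13 mod 23.
Repeated squaring mod 23: 14^1 ≡ 14, 14^2 ≡ 14² = 196 ≡ 12, 14^4 ≡ 12² = 144 ≡ 6, 14^8 ≡ 6² = 36 ≡ 13. Since 13 = 8 + 4 + 1, 14^13 ≡ 13·6·14: 13·6 = 78 ≡ 9, then 9·14 = 126 ≡ 11. So 14^13 ≡ 11 (mod 23).
Hence ψ⁻¹(14) = 11.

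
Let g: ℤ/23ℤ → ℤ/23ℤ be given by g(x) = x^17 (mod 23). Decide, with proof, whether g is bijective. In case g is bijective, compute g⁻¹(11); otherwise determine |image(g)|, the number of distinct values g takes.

Since 23 is prime, the nonzero elements of ℤ/23ℤ form a cyclic group of order 22.
As gcd(17, 22) = 1, raising to the 17th power is a bijection on this group: if x_1^17 ≡ x_2^17 then (x_1x_2^{−1})^17 = 1, and the only element of order dividing gcd(17, 22) = 1 is 1, so x_1 = x_2.
With g(0) = 0 this makes g injective on all of ℤ/23ℤ, hence bijective (finite equal-size domain and codomain). In particular g is bijective.
Since g is bijective, we find the preimage of 11. The inverse of x ↦ x^17 on (ℤ/23ℤ)^× is x ↦ x^13, because 17·13 = 221 = 10·22 + 1 ≡ 1 (mod 22) and x^{22} = 1 for x ≠ 0 (Fermat). So g⁻¹(11) = 11^13 mod 23.
Repeated squaring mod 23: 11^1 ≡ 11, 11^2 ≡ 11² = 121 ≡ 6, 11^4 ≡ 6² = 36 ≡ 13, 11^8 ≡ 13² = 169 ≡ 8. Since 13 = 8 + 4 + 1, 11^13 ≡ 8·13·11: 8·13 = 104 ≡ 12, then 12·11 = 132 ≡ 17. So 11^13 ≡ 17 (mod 23).
Hence g⁻¹(11) = 17.

17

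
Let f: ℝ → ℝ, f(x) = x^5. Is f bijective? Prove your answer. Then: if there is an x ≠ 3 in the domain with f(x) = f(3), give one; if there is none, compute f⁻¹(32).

2

On ℝ, x ↦ x^5 is strictly increasing (injective) and for any y ∈ ℝ the 5th root y^{1/5} lies in ℝ (surjective). So f is bijective.
Since x ↦ x^5 is strictly increasing on ℝ, it is injective there, so no x ≠ 3 in the domain has f(x) = f(3). We therefore compute f⁻¹(32) = 32^{1/5} = 2 (indeed 2^5 = 32).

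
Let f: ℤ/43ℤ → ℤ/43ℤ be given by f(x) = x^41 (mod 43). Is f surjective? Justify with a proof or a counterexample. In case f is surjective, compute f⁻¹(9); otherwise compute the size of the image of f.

24

Since 43 is prime, the nonzero elements of ℤ/43ℤ form a cyclic group of order 42.
As gcd(41, 42) = 1, raising to the 41st power is a bijection on this group: if x_1^41 ≡ x_2^41 then (x_1x_2^{−1})^41 = 1, and the only element of order dividing gcd(41, 42) = 1 is 1, so x_1 = x_2.
With f(0) = 0 this makes f injective on all of ℤ/43ℤ, hence bijective (finite equal-size domain and codomain). In particular f is surjective.
Since f is surjective, we find the preimage of 9. The inverse of x ↦ x^41 on (ℤ/43ℤ)^× is x ↦ x^41, because 41·41 = 1681 = 40·42 + 1 ≡ 1 (mod 42) and x^{42} = 1 for x ≠ 0 (Fermat). So f⁻¹(9) = 9^41 mod 43.
Repeated squaring mod 43: 9^1 ≡ 9, 9^2 ≡ 9² = 81 ≡ 38, 9^4 ≡ 38² = 1444 ≡ 25, 9^8 ≡ 25² = 625 ≡ 23, 9^16 ≡ 23² = 529 ≡ 13, 9^32 ≡ 13² = 169 ≡ 40. Since 41 = 32 + 8 + 1, 9^41 ≡ 40·23·9: 40·23 = 920 ≡ 17, then 17·9 = 153 ≡ 24. So 9^41 ≡ 24 (mod 43).
Hence f⁻¹(9) = 24.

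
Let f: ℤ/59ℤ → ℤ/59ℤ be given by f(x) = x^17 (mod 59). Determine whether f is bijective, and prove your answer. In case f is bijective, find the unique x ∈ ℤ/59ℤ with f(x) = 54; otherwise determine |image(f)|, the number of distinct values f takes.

18

Since 59 is prime, the nonzero elements of ℤ/59ℤ form a cyclic group of order 58.
As gcd(17, 58) = 1, raising to the 17th power is a bijection on this group: if s^17 ≡ t^17 then (st^{−1})^17 = 1, and the only element of order dividing gcd(17, 58) = 1 is 1, so s = t.
With f(0) = 0 this makes f injective on all of ℤ/59ℤ, hence bijective (finite equal-size domain and codomain). In particular f is bijective.
Since f is bijective, we find the preimage of 54. The inverse of x ↦ x^17 on (ℤ/59ℤ)^× is x ↦ x^41, because 17·41 = 697 = 12·58 + 1 ≡ 1 (mod 58) and x^{58} = 1 for x ≠ 0 (Fermat). So f⁻¹(54) = 54^41 mod 59.
Repeated squaring mod 59: 54^1 ≡ 54, 54^2 ≡ 54² = 2916 ≡ 25, 54^4 ≡ 25² = 625 ≡ 35, 54^8 ≡ 35² = 1225 ≡ 45, 54^16 ≡ 45² = 2025 ≡ 19, 54^32 ≡ 19² = 361 ≡ 7. Since 41 = 32 + 8 + 1, 54^41 ≡ 7·45·54: 7·45 = 315 ≡ 20, then 20·54 = 1080 ≡ 18. So 54^41 ≡ 18 (mod 59).
Hence f⁻¹(54) = 18.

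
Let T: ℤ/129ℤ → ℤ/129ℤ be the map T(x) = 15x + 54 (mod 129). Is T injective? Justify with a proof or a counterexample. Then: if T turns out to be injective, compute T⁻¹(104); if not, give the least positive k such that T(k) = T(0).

We have gcd(15, 129) = 3 > 1. Taking u = 0 and v = 43: T(0) = 54 and T(43) = 15·43 + 54 = 699 ≡ 54 (mod 129).
So T(0) = T(43) while 0 ≠ 43, so T is not injective.
Since T is not injective, we find the least positive k with T(k) = T(0): this means 15k ≡ 0 (mod 129), i.e. 129 ∣ 15k. Since gcd(15, 129) = 3, dividing through by 3 this holds exactly when 43 ∣ 5k, and as gcd(5, 43) = 1, exactly when 43 ∣ k.
The smallest positive such k is 43.

43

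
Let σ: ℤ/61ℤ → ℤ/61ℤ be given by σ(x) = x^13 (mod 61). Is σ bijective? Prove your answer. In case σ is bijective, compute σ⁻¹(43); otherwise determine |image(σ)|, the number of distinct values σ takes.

59

Since 61 is prime, the nonzero elements of ℤ/61ℤ form a cyclic group of order 60.
As gcd(13, 60) = 1, raising to the 13th power is a bijection on this group: if a^13 ≡ b^13 then (ab^{−1})^13 = 1, and the only element of order dividing gcd(13, 60) = 1 is 1, so a = b.
With σ(0) = 0 this makes σ injective on all of ℤ/61ℤ, hence bijective (finite equal-size domain and codomain). In particular σ is bijective.
Since σ is bijective, we find the preimage of 43. The inverse of x ↦ x^13 on (ℤ/61ℤ)^× is x ↦ x^37, because 13·37 = 481 = 8·60 + 1 ≡ 1 (mod 60) and x^{60} = 1 for x ≠ 0 (Fermat). So σ⁻¹(43) = 43^37 mod 61.
Repeated squaring mod 61: 43^1 ≡ 43, 43^2 ≡ 43² = 1849 ≡ 19, 43^4 ≡ 19² = 361 ≡ 56, 43^8 ≡ 56² = 3136 ≡ 25, 43^16 ≡ 25² = 625 ≡ 15, 43^32 ≡ 15² = 225 ≡ 42. Since 37 = 32 + 4 + 1, 43^37 ≡ 42·56·43: 42·56 = 2352 ≡ 34, then 34·43 = 1462 ≡ 59. So 43^37 ≡ 59 (mod 61).
Hence σ⁻¹(43) = 59.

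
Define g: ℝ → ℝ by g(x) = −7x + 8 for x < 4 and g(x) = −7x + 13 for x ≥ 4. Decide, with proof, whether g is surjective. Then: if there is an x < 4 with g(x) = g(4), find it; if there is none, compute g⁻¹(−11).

Both pieces are strictly decreasing (slopes −7 and −7), so each is injective on its own interval.
The left piece maps (−∞, 4) onto (−20, ∞); the right piece maps [4, ∞) onto (−∞, −15].
The union (−20, ∞) ∪ (−∞, −15] covers ℝ, so g is surjective.
For the follow-up: the images overlap, so an x < 4 with g(x) = g(4) exists. g(4) = −15; solving −7x + 8 = −15 for x < 4 gives x = (−15 − 8)/(−7) = 23/7.

23/7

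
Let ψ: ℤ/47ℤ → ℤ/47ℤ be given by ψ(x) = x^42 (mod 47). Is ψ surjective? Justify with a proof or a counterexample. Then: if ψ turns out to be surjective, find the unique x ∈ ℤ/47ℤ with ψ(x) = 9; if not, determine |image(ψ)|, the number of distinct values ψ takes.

24

ψ(23): Repeated squaring mod 47: 23^1 ≡ 23, 23^2 ≡ 23² = 529 ≡ 12, 23^4 ≡ 12² = 144 ≡ 3, 23^8 ≡ 3² = 9, 23^16 ≡ 9² = 81 ≡ 34, 23^32 ≡ 34² = 1156 ≡ 28. Since 42 = 32 + 8 + 2, 23^42 ≡ 28·9·12: 28·9 = 252 ≡ 17, then 17·12 = 204 ≡ 16. So 23^42 ≡ 16 (mod 47).
ψ(24): Repeated squaring mod 47: 24^1 ≡ 24, 24^2 ≡ 24² = 576 ≡ 12, 24^4 ≡ 12² = 144 ≡ 3, 24^8 ≡ 3² = 9, 24^16 ≡ 9² = 81 ≡ 34, 24^32 ≡ 34² = 1156 ≡ 28. Since 42 = 32 + 8 + 2, 24^42 ≡ 28·9·12: 28·9 = 252 ≡ 17, then 17·12 = 204 ≡ 16. So 24^42 ≡ 16 (mod 47).
So ψ(23) = ψ(24) = 16 while 23 ≠ 24, hence ψ is not injective.
A non-injective map from the 47-element set ℤ/47ℤ to itself takes at most 46 distinct values, so it cannot be surjective. Hence ψ is not surjective.
Since ψ is not surjective, we determine |image(ψ)|. Computing x^42 mod 47 for each x (by repeated squaring, reducing mod 47 at every step), the values ψ(0), ψ(1), …, ψ(46) are: 0, 1, 3, 18, 9, 37, 7, 12, 27, 42, 17, 2, 21, 25, 36, 8, 34, 24, 32, 14, 4, 28, 6, 16, 16, 6, 28, 4, 14, 32, 24, 34, 8, 36, 25, 21, 2, 17, 42, 27, 12, 7, 37, 9, 18, 3, 1.
The distinct values are {0, 1, 2, 3, 4, 6, 7, 8, 9, 12, 14, 16, 17, 18, 21, 24, 25, 27, 28, 32, 34, 36, 37, 42}; there are 24 of them.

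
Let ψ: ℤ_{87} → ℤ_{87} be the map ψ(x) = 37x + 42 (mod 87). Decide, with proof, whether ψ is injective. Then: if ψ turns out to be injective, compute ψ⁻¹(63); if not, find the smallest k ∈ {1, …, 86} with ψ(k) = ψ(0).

Recall that ψ is injective if ψ(a) = ψ(b) implies a = b.
Suppose ψ(a) = ψ(b) in ℤ_{87}. Then 37a + 42 ≡ 37b + 42 (mod 87), hence 37(a − b) ≡ 0 (mod 87).
Since gcd(37, 87) = 1, 37 is invertible modulo 87, thus a − b ≡ 0 (mod 87), i.e. a = b.
Therefore ψ is injective.
We now compute 37⁻¹ mod 87 explicitly. Euclid's algorithm: 87 = 2·37 + 13, 37 = 2·13 + 11, 13 = 1·11 + 2, 11 = 5·2 + 1; back-substituting gives 1 = 40·37 − 17·87, so 37⁻¹ ≡ 40 (mod 87).
Since ψ is injective, we find ψ⁻¹(63): we need 37x ≡ 63 − 42 ≡ 21 (mod 87). Using 37⁻¹ = 40: x ≡ 40·21 = 840 = 9·87 + 57, so x = 57.
Check: ψ(57) = 37·57 + 42 = 2151 = 24·87 + 63 ≡ 63 (mod 87).

57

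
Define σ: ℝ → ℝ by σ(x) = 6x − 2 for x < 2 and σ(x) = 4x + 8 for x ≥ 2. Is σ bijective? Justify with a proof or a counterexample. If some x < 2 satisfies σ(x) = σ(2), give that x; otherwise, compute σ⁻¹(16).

2

Both pieces are strictly increasing (slopes 6 and 4), so each is injective on its own interval.
The left piece maps (−∞, 2) onto (−∞, 10); the right piece maps [2, ∞) onto [16, ∞).
The images leave a gap (10 has no preimage), so σ is not surjective, hence not bijective.
Because the two images are disjoint, no x < 2 has σ(x) = σ(2), so we compute σ⁻¹(16): 16 lies in [16, ∞), so solve 4x + 8 = 16: x = (16 − 8)/4 = 2.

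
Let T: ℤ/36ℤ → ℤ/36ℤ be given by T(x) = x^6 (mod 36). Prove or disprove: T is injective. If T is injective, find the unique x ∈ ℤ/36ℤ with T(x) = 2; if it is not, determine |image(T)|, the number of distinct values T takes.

T(2): Repeated squaring mod 36: 2^1 ≡ 2, 2^2 ≡ 2² = 4, 2^4 ≡ 4² = 16. Since 6 = 4 + 2, 2^6 ≡ 16·4: 16·4 = 64 ≡ 28. So 2^6 ≡ 28 (mod 36).
T(4): Repeated squaring mod 36: 4^1 ≡ 4, 4^2 ≡ 4² = 16, 4^4 ≡ 16² = 256 ≡ 4. Since 6 = 4 + 2, 4^6 ≡ 4·16: 4·16 = 64 ≡ 28. So 4^6 ≡ 28 (mod 36).
So T(2) = T(4) = 28 while 2 ≠ 4, hence T is not injective.
Since T is not injective, we determine |image(T)|. Computing x^6 mod 36 for each x (by repeated squaring, reducing mod 36 at every step), the values T(0), T(1), …, T(35) are: 0, 1, 28, 9, 28, 1, 0, 1, 28, 9, 28, 1, 0, 1, 28, 9, 28, 1, 0, 1, 28, 9, 28, 1, 0, 1, 28, 9, 28, 1, 0, 1, 28, 9, 28, 1.
The distinct values are {0, 1, 9, 28}; there are 4 of them.

4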